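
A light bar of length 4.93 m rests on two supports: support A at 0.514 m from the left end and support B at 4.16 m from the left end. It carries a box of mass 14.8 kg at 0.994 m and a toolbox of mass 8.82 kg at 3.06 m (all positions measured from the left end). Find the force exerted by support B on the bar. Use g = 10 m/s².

R_B ≈ 81.1 N

Taking torques about support A:
Box: 14.8 × 10 = 148 N down at 0.994 m → arm 0.48 m, τ = 148 × 0.48 = 71.04 N·m clockwise.
Toolbox: 8.82 × 10 = 88.2 N down at 3.06 m → arm 2.546 m, τ = 88.2 × 2.546 = 224.6 N·m clockwise.
Net load moment about support A = 295.6 N·m clockwise.
Reaction R at support B is upward at 4.16 m, arm 3.646 m → moment R × 3.646 counterclockwise.
Setting net torque to zero: R × 3.646 = 295.6 → R = 81.1 N.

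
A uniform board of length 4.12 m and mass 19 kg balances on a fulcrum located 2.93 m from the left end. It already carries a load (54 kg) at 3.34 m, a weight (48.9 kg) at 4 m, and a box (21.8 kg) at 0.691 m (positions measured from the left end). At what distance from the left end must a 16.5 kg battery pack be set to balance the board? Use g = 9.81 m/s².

Sum moments about the fulcrum (at 2.93 m from the left end) (the support reaction has zero arm there).
Beam weight: 19 × 9.81 = 186.4 N down at 2.06 m → arm 0.87 m, τ = 186.4 × 0.87 = 162.2 N·m counterclockwise.
Load: 54 × 9.81 = 529.7 N down at 3.34 m → arm 0.41 m, τ = 529.7 × 0.41 = 217.2 N·m clockwise.
Weight: 48.9 × 9.81 = 479.7 N down at 4 m → arm 1.07 m, τ = 479.7 × 1.07 = 513.3 N·m clockwise.
Box: 21.8 × 9.81 = 213.9 N down at 0.691 m → arm 2.239 m, τ = 213.9 × 2.239 = 478.9 N·m counterclockwise.
Net moment of existing loads = 89.4 N·m clockwise.
The battery pack weighs 16.5 × 9.81 = 161.9 N and must supply an equal counterclockwise moment, so its lever arm about the fulcrum is 89.4 / 161.9 = 0.552 m.
That puts it at 2.93 − 0.552 = 2.38 m from the left end.

x ≈ 2.38 m from the left end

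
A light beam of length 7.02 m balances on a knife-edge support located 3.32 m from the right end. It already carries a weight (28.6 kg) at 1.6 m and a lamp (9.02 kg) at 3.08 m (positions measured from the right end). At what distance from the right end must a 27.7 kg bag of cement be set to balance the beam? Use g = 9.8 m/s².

x ≈ 5.17 m from the right end

Sum moments about the knife-edge support (at 3.32 m from the right end) (the support reaction has zero arm there).
Weight: 28.6 × 9.8 = 280.3 N down at 1.6 m → arm 1.72 m, τ = 280.3 × 1.72 = 482.1 N·m clockwise.
Lamp: 9.02 × 9.8 = 88.4 N down at 3.08 m → arm 0.24 m, τ = 88.4 × 0.24 = 21.22 N·m clockwise.
Net moment of existing loads = 503.3 N·m clockwise.
The bag of cement weighs 27.7 × 9.8 = 271.5 N and must supply an equal counterclockwise moment, so its lever arm about the knife-edge support is 503.3 / 271.5 = 1.85 m.
That puts it at 3.32 + 1.85 = 5.17 m from the right end.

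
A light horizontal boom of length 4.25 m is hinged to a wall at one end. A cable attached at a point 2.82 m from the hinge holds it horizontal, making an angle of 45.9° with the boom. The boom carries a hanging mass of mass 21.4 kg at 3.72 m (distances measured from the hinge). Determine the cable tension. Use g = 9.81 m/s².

T ≈ 386 N

Choose the hinge as the axis so the unknown hinge reaction has zero arm there.
Hanging mass: 21.4 × 9.81 = 209.9 N down at 3.72 m → arm 3.72 m, τ = 209.9 × 3.72 = 780.8 N·m clockwise.
Total clockwise load moment = 780.8 N·m.
The cable tension T acts at 2.82 m; only its component perpendicular to the boom, T sinθ, produces torque. sin 45.9° = 0.7181.
Στ = 0 ⇒ T × 2.82 × 0.7181 = 780.8 ⇒ T = 780.8 / 2.025 = 386 N.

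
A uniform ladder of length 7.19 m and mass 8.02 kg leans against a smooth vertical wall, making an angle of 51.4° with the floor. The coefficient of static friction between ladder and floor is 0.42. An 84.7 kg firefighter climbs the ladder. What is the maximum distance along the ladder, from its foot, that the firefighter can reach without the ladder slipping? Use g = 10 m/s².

d ≈ 3.8 m

Choose the foot of the ladder as the axis so the floor normal and friction both act there and drop out.
Ladder weight 8.02×10 = 80.2 N acts at 3.595 m along the ladder; its horizontal arm is 3.595·cos51.4° = 2.243 m → τ = 179.9 N·m clockwise.
Firefighter weight 84.7×10 = 847 N at distance d → arm d·cos51.4° → τ = 847·d·0.6239 clockwise.
Wall normal N at the top has arm L sinθ = 5.619 m counterclockwise, so Στ = 0 gives N·5.619 = 179.9 + 528.4·d.
ΣFy = 0 ⇒ N_floor = 927.2 N, so the maximum friction is μ_s·N_floor = 0.42×927.2 = 389.4 N. ΣFx = 0 ⇒ N_wall = f, so at the slipping point N = 389.4 N.
Substituting: 389.4×5.619 = 179.9 + 528.4·d ⇒ d = (2188 − 179.9) / 528.4 = 3.8 m.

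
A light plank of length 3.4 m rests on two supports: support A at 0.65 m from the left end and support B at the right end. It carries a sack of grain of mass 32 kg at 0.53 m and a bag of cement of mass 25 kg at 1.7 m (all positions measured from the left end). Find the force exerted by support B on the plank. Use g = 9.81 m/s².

Taking torques about support A:
Sack of grain: 32 × 9.81 = 313.9 N down at 0.53 m → arm 0.12 m, τ = 313.9 × 0.12 = 37.67 N·m counterclockwise.
Bag of cement: 25 × 9.81 = 245.2 N down at 1.7 m → arm 1.05 m, τ = 245.2 × 1.05 = 257.5 N·m clockwise.
Net load moment about support A = 219.8 N·m clockwise.
Reaction R at support B is upward at 3.4 m, arm 2.75 m → moment R × 2.75 counterclockwise.
For rotational equilibrium, R × 2.75 = 219.8, so R = 79.9 N.

R_B ≈ 79.9 N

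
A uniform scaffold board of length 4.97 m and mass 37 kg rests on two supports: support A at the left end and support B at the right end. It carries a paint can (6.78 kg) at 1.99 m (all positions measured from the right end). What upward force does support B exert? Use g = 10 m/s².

R_B ≈ 226 N

About support A:
Beam weight: 37 × 10 = 370 N down at 2.485 m → arm 2.485 m, τ = 370 × 2.485 = 919.4 N·m clockwise.
Paint can: 6.78 × 10 = 67.8 N down at 1.99 m → arm 2.98 m, τ = 67.8 × 2.98 = 202 N·m clockwise.
Net load moment about support A = 1121 N·m clockwise.
Reaction R at support B is upward at 0 m, arm 4.97 m → moment R × 4.97 counterclockwise.
Setting net torque to zero: R × 4.97 = 1121 → R = 226 N.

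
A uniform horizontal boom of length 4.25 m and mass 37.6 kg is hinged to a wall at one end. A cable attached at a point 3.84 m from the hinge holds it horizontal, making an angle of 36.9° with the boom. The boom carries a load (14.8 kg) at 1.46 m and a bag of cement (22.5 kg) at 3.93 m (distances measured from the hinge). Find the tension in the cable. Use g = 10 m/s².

T ≈ 824 N

Take moments about the hinge.
Beam weight: 37.6 × 10 = 376 N down at 2.125 m → arm 2.125 m, τ = 376 × 2.125 = 799 N·m clockwise.
Load: 14.8 × 10 = 148 N down at 1.46 m → arm 1.46 m, τ = 148 × 1.46 = 216.1 N·m clockwise.
Bag of cement: 22.5 × 10 = 225 N down at 3.93 m → arm 3.93 m, τ = 225 × 3.93 = 884.2 N·m clockwise.
Total clockwise load moment = 1899 N·m.
The cable tension T acts at 3.84 m; only its component perpendicular to the boom, T sinθ, produces torque. sin 36.9° = 0.6004.
Balancing moments: T × 3.84 × 0.6004 = 1899, giving T = 1899 / 2.306 = 824 N.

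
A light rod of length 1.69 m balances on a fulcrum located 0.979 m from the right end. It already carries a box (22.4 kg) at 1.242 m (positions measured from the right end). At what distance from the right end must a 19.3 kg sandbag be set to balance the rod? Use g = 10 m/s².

About the fulcrum (at 0.979 m from the right end):
Box: 22.4 × 10 = 224 N down at 1.242 m → arm 0.263 m, τ = 224 × 0.263 = 58.91 N·m counterclockwise.
Net moment of existing loads = 58.91 N·m counterclockwise.
The sandbag weighs 19.3 × 10 = 193 N and must supply an equal clockwise moment, so its lever arm about the fulcrum is 58.91 / 193 = 0.305 m.
That puts it at 0.979 − 0.305 = 0.674 m from the right end.

x ≈ 0.674 m from the right end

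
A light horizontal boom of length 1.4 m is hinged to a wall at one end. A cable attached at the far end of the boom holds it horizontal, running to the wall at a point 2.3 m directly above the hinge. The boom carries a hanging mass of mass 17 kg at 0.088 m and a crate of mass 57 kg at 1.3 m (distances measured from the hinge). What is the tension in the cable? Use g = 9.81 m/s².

T ≈ 620 N

Take moments about the hinge.
Hanging mass: 17 × 9.81 = 166.8 N down at 0.088 m → arm 0.088 m, τ = 166.8 × 0.088 = 14.68 N·m clockwise.
Crate: 57 × 9.81 = 559.2 N down at 1.3 m → arm 1.3 m, τ = 559.2 × 1.3 = 727 N·m clockwise.
Total clockwise load moment = 741.7 N·m.
The cable tension T acts at 1.4 m; only its component perpendicular to the boom, T sinθ, produces torque. sinθ = h/√(h²+d²) = 2.3/√(2.3²+1.4²) = 0.8542.
Στ = 0 ⇒ T × 1.4 × 0.8542 = 741.7 ⇒ T = 741.7 / 1.196 = 620 N.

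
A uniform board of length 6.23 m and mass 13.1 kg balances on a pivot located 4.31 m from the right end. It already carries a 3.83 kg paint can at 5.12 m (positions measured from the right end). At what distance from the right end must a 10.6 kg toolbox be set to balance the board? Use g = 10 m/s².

x ≈ 5.49 m from the right end

Choose the pivot (at 4.31 m from the right end) as the axis so the support reaction has zero arm there.
Beam weight: 13.1 × 10 = 131 N down at 3.115 m → arm 1.195 m, τ = 131 × 1.195 = 156.5 N·m clockwise.
Paint can: 3.83 × 10 = 38.3 N down at 5.12 m → arm 0.81 m, τ = 38.3 × 0.81 = 31.02 N·m counterclockwise.
Net moment of existing loads = 125.5 N·m clockwise.
The toolbox weighs 10.6 × 10 = 106 N and must supply an equal counterclockwise moment, so its lever arm about the pivot is 125.5 / 106 = 1.18 m.
That puts it at 4.31 + 1.18 = 5.49 m from the right end.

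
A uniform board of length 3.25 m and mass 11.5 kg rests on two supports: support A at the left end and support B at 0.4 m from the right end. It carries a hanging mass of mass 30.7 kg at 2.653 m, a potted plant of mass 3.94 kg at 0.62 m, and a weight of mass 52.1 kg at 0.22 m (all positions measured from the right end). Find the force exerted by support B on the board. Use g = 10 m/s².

R_B ≈ 720 N

Taking torques about support A:
Beam weight: 11.5 × 10 = 115 N down at 1.625 m → arm 1.625 m, τ = 115 × 1.625 = 186.9 N·m clockwise.
Hanging mass: 30.7 × 10 = 307 N down at 2.653 m → arm 0.597 m, τ = 307 × 0.597 = 183.3 N·m clockwise.
Potted plant: 3.94 × 10 = 39.4 N down at 0.62 m → arm 2.63 m, τ = 39.4 × 2.63 = 103.6 N·m clockwise.
Weight: 52.1 × 10 = 521 N down at 0.22 m → arm 3.03 m, τ = 521 × 3.03 = 1579 N·m clockwise.
Net load moment about support A = 2053 N·m clockwise.
Reaction R at support B is upward at 0.4 m, arm 2.85 m → moment R × 2.85 counterclockwise.
Setting net torque to zero: R × 2.85 = 2053 → R = 720 N.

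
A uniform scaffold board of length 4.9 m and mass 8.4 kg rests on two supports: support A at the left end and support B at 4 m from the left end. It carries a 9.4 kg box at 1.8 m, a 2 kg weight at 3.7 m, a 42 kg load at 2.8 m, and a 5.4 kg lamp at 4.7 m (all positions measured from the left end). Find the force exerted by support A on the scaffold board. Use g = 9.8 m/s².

Choose support B as the axis so its reaction then has zero moment arm.
Beam weight: 8.4 × 9.8 = 82.32 N down at 2.45 m → arm 1.55 m, τ = 82.32 × 1.55 = 127.6 N·m counterclockwise.
Box: 9.4 × 9.8 = 92.12 N down at 1.8 m → arm 2.2 m, τ = 92.12 × 2.2 = 202.7 N·m counterclockwise.
Weight: 2 × 9.8 = 19.6 N down at 3.7 m → arm 0.3 m, τ = 19.6 × 0.3 = 5.88 N·m counterclockwise.
Load: 42 × 9.8 = 411.6 N down at 2.8 m → arm 1.2 m, τ = 411.6 × 1.2 = 493.9 N·m counterclockwise.
Lamp: 5.4 × 9.8 = 52.92 N down at 4.7 m → arm 0.7 m, τ = 52.92 × 0.7 = 37.04 N·m clockwise.
Net load moment about support B = 793 N·m counterclockwise.
Reaction R at support A is upward at 0 m, arm 4 m → moment R × 4 clockwise.
Balancing moments: R × 4 = 793, giving R = 198 N.

R_A ≈ 198 N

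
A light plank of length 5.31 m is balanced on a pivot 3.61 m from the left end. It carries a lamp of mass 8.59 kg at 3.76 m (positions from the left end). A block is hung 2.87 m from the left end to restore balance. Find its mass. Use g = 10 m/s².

Choose the pivot (at 3.61 m from the left end) as the axis so the support reaction has zero arm there.
Lamp: 8.59 × 10 = 85.9 N down at 3.76 m → arm 0.15 m, τ = 85.9 × 0.15 = 12.88 N·m clockwise.
Net moment of known loads = 12.88 N·m clockwise.
An unknown mass m at 2.87 m has arm 0.74 m; its moment is m·g·0.74 counterclockwise.
Στ = 0 ⇒ m × 10 × 0.74 = 12.88 ⇒ m = 12.88 / (10 × 0.74) = 1.74 kg.

m ≈ 1.74 kg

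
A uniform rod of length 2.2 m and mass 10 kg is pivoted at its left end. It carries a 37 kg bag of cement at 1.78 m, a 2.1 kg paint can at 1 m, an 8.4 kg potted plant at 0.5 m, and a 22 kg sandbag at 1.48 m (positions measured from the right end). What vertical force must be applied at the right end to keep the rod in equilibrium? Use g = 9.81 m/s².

F ≈ 264 N

Taking torques about the left end:
Beam weight: 10 × 9.81 = 98.1 N down at 1.1 m → arm 1.1 m, τ = 98.1 × 1.1 = 107.9 N·m clockwise.
Bag of cement: 37 × 9.81 = 363 N down at 1.78 m → arm 0.42 m, τ = 363 × 0.42 = 152.5 N·m clockwise.
Paint can: 2.1 × 9.81 = 20.6 N down at 1 m → arm 1.2 m, τ = 20.6 × 1.2 = 24.72 N·m clockwise.
Potted plant: 8.4 × 9.81 = 82.4 N down at 0.5 m → arm 1.7 m, τ = 82.4 × 1.7 = 140.1 N·m clockwise.
Sandbag: 22 × 9.81 = 215.8 N down at 1.48 m → arm 0.72 m, τ = 215.8 × 0.72 = 155.4 N·m clockwise.
Net moment of the loads = 580.6 N·m clockwise.
The upward force F acts at the right end, arm 2.2 m, giving F × 2.2 counterclockwise.
Setting net torque to zero: F × 2.2 = 580.6 → F = 580.6 / 2.2 = 264 N.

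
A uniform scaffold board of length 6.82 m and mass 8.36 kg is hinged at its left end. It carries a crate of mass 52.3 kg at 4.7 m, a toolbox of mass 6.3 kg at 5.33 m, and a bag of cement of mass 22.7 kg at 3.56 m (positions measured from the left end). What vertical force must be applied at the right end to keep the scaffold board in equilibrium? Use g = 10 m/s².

Sum moments about the left end (the unknown pivot reaction has zero arm there).
Beam weight: 8.36 × 10 = 83.6 N down at 3.41 m → arm 3.41 m, τ = 83.6 × 3.41 = 285.1 N·m clockwise.
Crate: 52.3 × 10 = 523 N down at 4.7 m → arm 4.7 m, τ = 523 × 4.7 = 2458 N·m clockwise.
Toolbox: 6.3 × 10 = 63 N down at 5.33 m → arm 5.33 m, τ = 63 × 5.33 = 335.8 N·m clockwise.
Bag of cement: 22.7 × 10 = 227 N down at 3.56 m → arm 3.56 m, τ = 227 × 3.56 = 808.1 N·m clockwise.
Net moment of the loads = 3887 N·m clockwise.
The upward force F acts at the right end, arm 6.82 m, giving F × 6.82 counterclockwise.
Balancing moments: F × 6.82 = 3887, giving F = 3887 / 6.82 = 570 N.

F ≈ 570 N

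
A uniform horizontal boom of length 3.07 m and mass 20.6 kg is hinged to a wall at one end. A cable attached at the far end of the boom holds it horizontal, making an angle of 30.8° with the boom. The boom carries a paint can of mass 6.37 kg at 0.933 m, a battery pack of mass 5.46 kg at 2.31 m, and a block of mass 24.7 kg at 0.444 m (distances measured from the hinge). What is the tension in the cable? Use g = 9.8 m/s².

T ≈ 381 N

Choose the hinge as the axis so the unknown hinge reaction has zero arm there.
Beam weight: 20.6 × 9.8 = 201.9 N down at 1.535 m → arm 1.535 m, τ = 201.9 × 1.535 = 309.9 N·m clockwise.
Paint can: 6.37 × 9.8 = 62.43 N down at 0.933 m → arm 0.933 m, τ = 62.43 × 0.933 = 58.25 N·m clockwise.
Battery pack: 5.46 × 9.8 = 53.51 N down at 2.31 m → arm 2.31 m, τ = 53.51 × 2.31 = 123.6 N·m clockwise.
Block: 24.7 × 9.8 = 242.1 N down at 0.444 m → arm 0.444 m, τ = 242.1 × 0.444 = 107.5 N·m clockwise.
Total clockwise load moment = 599.2 N·m.
The cable tension T acts at 3.07 m; only its component perpendicular to the boom, T sinθ, produces torque. sin 30.8° = 0.512.
Setting net torque to zero: T × 3.07 × 0.512 = 599.2 → T = 599.2 / 1.572 = 381 N.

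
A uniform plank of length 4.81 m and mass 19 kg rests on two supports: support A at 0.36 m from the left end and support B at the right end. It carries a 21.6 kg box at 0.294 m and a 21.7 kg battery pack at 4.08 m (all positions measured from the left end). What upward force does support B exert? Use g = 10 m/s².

R_B ≈ 266 N

Take moments about support A.
Beam weight: 19 × 10 = 190 N down at 2.405 m → arm 2.045 m, τ = 190 × 2.045 = 388.6 N·m clockwise.
Box: 21.6 × 10 = 216 N down at 0.294 m → arm 0.066 m, τ = 216 × 0.066 = 14.26 N·m counterclockwise.
Battery pack: 21.7 × 10 = 217 N down at 4.08 m → arm 3.72 m, τ = 217 × 3.72 = 807.2 N·m clockwise.
Net load moment about support A = 1182 N·m clockwise.
Reaction R at support B is upward at 4.81 m, arm 4.45 m → moment R × 4.45 counterclockwise.
For rotational equilibrium, R × 4.45 = 1182, so R = 266 N.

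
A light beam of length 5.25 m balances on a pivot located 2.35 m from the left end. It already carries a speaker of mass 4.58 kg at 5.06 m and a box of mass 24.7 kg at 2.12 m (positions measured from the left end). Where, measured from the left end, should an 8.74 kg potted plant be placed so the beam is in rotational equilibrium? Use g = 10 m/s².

Choose the pivot (at 2.35 m from the left end) as the axis so the support reaction has zero arm there.
Speaker: 4.58 × 10 = 45.8 N down at 5.06 m → arm 2.71 m, τ = 45.8 × 2.71 = 124.1 N·m clockwise.
Box: 24.7 × 10 = 247 N down at 2.12 m → arm 0.23 m, τ = 247 × 0.23 = 56.81 N·m counterclockwise.
Net moment of existing loads = 67.29 N·m clockwise.
The potted plant weighs 8.74 × 10 = 87.4 N and must supply an equal counterclockwise moment, so its lever arm about the pivot is 67.29 / 87.4 = 0.77 m.
That puts it at 2.35 − 0.77 = 1.58 m from the left end.

x ≈ 1.58 m from the left end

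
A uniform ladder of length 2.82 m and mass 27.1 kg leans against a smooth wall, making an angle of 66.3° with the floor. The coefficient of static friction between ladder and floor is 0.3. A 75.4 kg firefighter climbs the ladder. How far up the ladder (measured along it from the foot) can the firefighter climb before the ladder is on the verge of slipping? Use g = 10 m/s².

d ≈ 2.11 m

Choose the foot of the ladder as the axis so the floor normal and friction both act there and drop out.
Ladder weight 27.1×10 = 271 N acts at 1.41 m along the ladder; its horizontal arm is 1.41·cos66.3° = 0.5667 m → τ = 153.6 N·m clockwise.
Firefighter weight 75.4×10 = 754 N at distance d → arm d·cos66.3° → τ = 754·d·0.4019 clockwise.
Wall normal N at the top has arm L sinθ = 2.582 m counterclockwise, so Στ = 0 gives N·2.582 = 153.6 + 303·d.
ΣFy = 0 ⇒ N_floor = 1025 N, so the maximum friction is μ_s·N_floor = 0.3×1025 = 307.5 N. ΣFx = 0 ⇒ N_wall = f, so at the slipping point N = 307.5 N.
Substituting: 307.5×2.582 = 153.6 + 303·d ⇒ d = (794 − 153.6) / 303 = 2.11 m.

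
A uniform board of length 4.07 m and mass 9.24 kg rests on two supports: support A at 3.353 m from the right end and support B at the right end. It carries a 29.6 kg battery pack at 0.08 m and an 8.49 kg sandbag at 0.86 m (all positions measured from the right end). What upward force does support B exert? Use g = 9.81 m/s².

Choose support A as the axis so its reaction then has zero moment arm.
Beam weight: 9.24 × 9.81 = 90.64 N down at 2.035 m → arm 1.318 m, τ = 90.64 × 1.318 = 119.5 N·m clockwise.
Battery pack: 29.6 × 9.81 = 290.4 N down at 0.08 m → arm 3.273 m, τ = 290.4 × 3.273 = 950.5 N·m clockwise.
Sandbag: 8.49 × 9.81 = 83.29 N down at 0.86 m → arm 2.493 m, τ = 83.29 × 2.493 = 207.6 N·m clockwise.
Net load moment about support A = 1278 N·m clockwise.
Reaction R at support B is upward at 0 m, arm 3.353 m → moment R × 3.353 counterclockwise.
Balancing moments: R × 3.353 = 1278, giving R = 381 N.

R_B ≈ 381 N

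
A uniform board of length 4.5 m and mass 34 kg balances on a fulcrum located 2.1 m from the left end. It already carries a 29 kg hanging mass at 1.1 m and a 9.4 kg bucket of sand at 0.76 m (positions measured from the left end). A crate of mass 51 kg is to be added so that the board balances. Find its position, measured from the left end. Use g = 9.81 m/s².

x ≈ 2.82 m from the left end

Take moments about the fulcrum (at 2.1 m from the left end).
Beam weight: 34 × 9.81 = 333.5 N down at 2.25 m → arm 0.15 m, τ = 333.5 × 0.15 = 50.02 N·m clockwise.
Hanging mass: 29 × 9.81 = 284.5 N down at 1.1 m → arm 1 m, τ = 284.5 × 1 = 284.5 N·m counterclockwise.
Bucket of sand: 9.4 × 9.81 = 92.21 N down at 0.76 m → arm 1.34 m, τ = 92.21 × 1.34 = 123.6 N·m counterclockwise.
Net moment of existing loads = 358.1 N·m counterclockwise.
The crate weighs 51 × 9.81 = 500.3 N and must supply an equal clockwise moment, so its lever arm about the fulcrum is 358.1 / 500.3 = 0.716 m.
That puts it at 2.1 + 0.716 = 2.82 m from the left end.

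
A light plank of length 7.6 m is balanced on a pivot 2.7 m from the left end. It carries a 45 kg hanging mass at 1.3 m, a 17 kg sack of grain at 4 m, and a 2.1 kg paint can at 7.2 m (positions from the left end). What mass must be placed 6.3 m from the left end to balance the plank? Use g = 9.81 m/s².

m ≈ 8.74 kg

Choose the pivot (at 2.7 m from the left end) as the axis so the support reaction has zero arm there.
Hanging mass: 45 × 9.81 = 441.5 N down at 1.3 m → arm 1.4 m, τ = 441.5 × 1.4 = 618.1 N·m counterclockwise.
Sack of grain: 17 × 9.81 = 166.8 N down at 4 m → arm 1.3 m, τ = 166.8 × 1.3 = 216.8 N·m clockwise.
Paint can: 2.1 × 9.81 = 20.6 N down at 7.2 m → arm 4.5 m, τ = 20.6 × 4.5 = 92.7 N·m clockwise.
Net moment of known loads = 308.6 N·m counterclockwise.
An unknown mass m at 6.3 m has arm 3.6 m; its moment is m·g·3.6 clockwise.
For rotational equilibrium, m × 9.81 × 3.6 = 308.6, so m = 308.6 / (9.81 × 3.6) = 8.74 kg.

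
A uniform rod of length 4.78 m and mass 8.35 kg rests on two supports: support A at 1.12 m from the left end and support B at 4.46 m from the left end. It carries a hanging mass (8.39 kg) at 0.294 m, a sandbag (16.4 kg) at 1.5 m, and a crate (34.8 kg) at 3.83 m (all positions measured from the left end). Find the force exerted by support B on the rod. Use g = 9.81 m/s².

Taking torques about support A:
Beam weight: 8.35 × 9.81 = 81.91 N down at 2.39 m → arm 1.27 m, τ = 81.91 × 1.27 = 104 N·m clockwise.
Hanging mass: 8.39 × 9.81 = 82.31 N down at 0.294 m → arm 0.826 m, τ = 82.31 × 0.826 = 67.99 N·m counterclockwise.
Sandbag: 16.4 × 9.81 = 160.9 N down at 1.5 m → arm 0.38 m, τ = 160.9 × 0.38 = 61.14 N·m clockwise.
Crate: 34.8 × 9.81 = 341.4 N down at 3.83 m → arm 2.71 m, τ = 341.4 × 2.71 = 925.2 N·m clockwise.
Net load moment about support A = 1022 N·m clockwise.
Reaction R at support B is upward at 4.46 m, arm 3.34 m → moment R × 3.34 counterclockwise.
Balancing moments: R × 3.34 = 1022, giving R = 306 N.

R_B ≈ 306 N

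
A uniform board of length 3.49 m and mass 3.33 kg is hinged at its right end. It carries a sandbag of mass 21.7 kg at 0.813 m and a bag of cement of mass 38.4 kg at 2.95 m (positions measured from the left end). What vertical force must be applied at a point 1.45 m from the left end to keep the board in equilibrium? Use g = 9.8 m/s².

Choose the right end as the axis so the unknown pivot reaction has zero arm there.
Beam weight: 3.33 × 9.8 = 32.63 N down at 1.745 m → arm 1.745 m, τ = 32.63 × 1.745 = 56.94 N·m counterclockwise.
Sandbag: 21.7 × 9.8 = 212.7 N down at 0.813 m → arm 2.677 m, τ = 212.7 × 2.677 = 569.4 N·m counterclockwise.
Bag of cement: 38.4 × 9.8 = 376.3 N down at 2.95 m → arm 0.54 m, τ = 376.3 × 0.54 = 203.2 N·m counterclockwise.
Net moment of the loads = 829.5 N·m counterclockwise.
The upward force F acts at a point 1.45 m from the left end, arm 2.04 m, giving F × 2.04 clockwise.
For rotational equilibrium, F × 2.04 = 829.5, so F = 829.5 / 2.04 = 407 N.

F ≈ 407 N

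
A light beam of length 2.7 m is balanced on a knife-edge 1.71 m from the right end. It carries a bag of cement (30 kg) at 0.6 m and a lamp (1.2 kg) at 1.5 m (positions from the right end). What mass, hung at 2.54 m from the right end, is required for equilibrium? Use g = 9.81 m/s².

Take moments about the knife-edge (at 1.71 m from the right end).
Bag of cement: 30 × 9.81 = 294.3 N down at 0.6 m → arm 1.11 m, τ = 294.3 × 1.11 = 326.7 N·m clockwise.
Lamp: 1.2 × 9.81 = 11.77 N down at 1.5 m → arm 0.21 m, τ = 11.77 × 0.21 = 2.472 N·m clockwise.
Net moment of known loads = 329.2 N·m clockwise.
An unknown mass m at 2.54 m has arm 0.83 m; its moment is m·g·0.83 counterclockwise.
Στ = 0 ⇒ m × 9.81 × 0.83 = 329.2 ⇒ m = 329.2 / (9.81 × 0.83) = 40.4 kg.

m ≈ 40.4 kg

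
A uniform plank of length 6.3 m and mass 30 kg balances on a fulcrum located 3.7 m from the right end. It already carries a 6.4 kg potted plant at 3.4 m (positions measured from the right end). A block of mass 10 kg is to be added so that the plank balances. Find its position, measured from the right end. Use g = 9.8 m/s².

Taking torques about the fulcrum (at 3.7 m from the right end):
Beam weight: 30 × 9.8 = 294 N down at 3.15 m → arm 0.55 m, τ = 294 × 0.55 = 161.7 N·m clockwise.
Potted plant: 6.4 × 9.8 = 62.72 N down at 3.4 m → arm 0.3 m, τ = 62.72 × 0.3 = 18.82 N·m clockwise.
Net moment of existing loads = 180.5 N·m clockwise.
The block weighs 10 × 9.8 = 98 N and must supply an equal counterclockwise moment, so its lever arm about the fulcrum is 180.5 / 98 = 1.84 m.
That puts it at 3.7 + 1.84 = 5.54 m from the right end.

x ≈ 5.54 m from the right end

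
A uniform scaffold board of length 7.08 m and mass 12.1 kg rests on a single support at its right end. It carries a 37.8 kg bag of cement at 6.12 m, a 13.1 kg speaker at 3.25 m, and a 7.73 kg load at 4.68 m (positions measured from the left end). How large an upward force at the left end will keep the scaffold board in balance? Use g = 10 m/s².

F ≈ 209 N

Choose the right end as the axis so the unknown pivot reaction has zero arm there.
Beam weight: 12.1 × 10 = 121 N down at 3.54 m → arm 3.54 m, τ = 121 × 3.54 = 428.3 N·m counterclockwise.
Bag of cement: 37.8 × 10 = 378 N down at 6.12 m → arm 0.96 m, τ = 378 × 0.96 = 362.9 N·m counterclockwise.
Speaker: 13.1 × 10 = 131 N down at 3.25 m → arm 3.83 m, τ = 131 × 3.83 = 501.7 N·m counterclockwise.
Load: 7.73 × 10 = 77.3 N down at 4.68 m → arm 2.4 m, τ = 77.3 × 2.4 = 185.5 N·m counterclockwise.
Net moment of the loads = 1478 N·m counterclockwise.
The upward force F acts at the left end, arm 7.08 m, giving F × 7.08 clockwise.
Στ = 0 ⇒ F × 7.08 = 1478 ⇒ F = 1478 / 7.08 = 209 N.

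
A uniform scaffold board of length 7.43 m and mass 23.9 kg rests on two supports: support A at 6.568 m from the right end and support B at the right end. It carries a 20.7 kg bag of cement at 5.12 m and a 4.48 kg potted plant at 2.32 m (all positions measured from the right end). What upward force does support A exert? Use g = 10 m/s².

About support B:
Beam weight: 23.9 × 10 = 239 N down at 3.715 m → arm 3.715 m, τ = 239 × 3.715 = 887.9 N·m counterclockwise.
Bag of cement: 20.7 × 10 = 207 N down at 5.12 m → arm 5.12 m, τ = 207 × 5.12 = 1060 N·m counterclockwise.
Potted plant: 4.48 × 10 = 44.8 N down at 2.32 m → arm 2.32 m, τ = 44.8 × 2.32 = 103.9 N·m counterclockwise.
Net load moment about support B = 2052 N·m counterclockwise.
Reaction R at support A is upward at 6.568 m, arm 6.568 m → moment R × 6.568 clockwise.
Setting net torque to zero: R × 6.568 = 2052 → R = 312 N.

R_A ≈ 312 N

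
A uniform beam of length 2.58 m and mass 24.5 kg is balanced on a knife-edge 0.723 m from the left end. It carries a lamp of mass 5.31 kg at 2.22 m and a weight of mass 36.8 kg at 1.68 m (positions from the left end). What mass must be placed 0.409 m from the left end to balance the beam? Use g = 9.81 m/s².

Take moments about the knife-edge (at 0.723 m from the left end).
Beam weight: 24.5 × 9.81 = 240.3 N down at 1.29 m → arm 0.567 m, τ = 240.3 × 0.567 = 136.3 N·m clockwise.
Lamp: 5.31 × 9.81 = 52.09 N down at 2.22 m → arm 1.497 m, τ = 52.09 × 1.497 = 77.98 N·m clockwise.
Weight: 36.8 × 9.81 = 361 N down at 1.68 m → arm 0.957 m, τ = 361 × 0.957 = 345.5 N·m clockwise.
Net moment of known loads = 559.8 N·m clockwise.
An unknown mass m at 0.409 m has arm 0.314 m; its moment is m·g·0.314 counterclockwise.
Στ = 0 ⇒ m × 9.81 × 0.314 = 559.8 ⇒ m = 559.8 / (9.81 × 0.314) = 182 kg.

m ≈ 182 kg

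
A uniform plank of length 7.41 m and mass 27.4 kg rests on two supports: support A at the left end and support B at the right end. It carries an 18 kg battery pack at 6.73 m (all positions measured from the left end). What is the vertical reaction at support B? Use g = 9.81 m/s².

R_B ≈ 295 N

Sum moments about support A (its reaction then has zero moment arm).
Beam weight: 27.4 × 9.81 = 268.8 N down at 3.705 m → arm 3.705 m, τ = 268.8 × 3.705 = 995.9 N·m clockwise.
Battery pack: 18 × 9.81 = 176.6 N down at 6.73 m → arm 6.73 m, τ = 176.6 × 6.73 = 1189 N·m clockwise.
Net load moment about support A = 2185 N·m clockwise.
Reaction R at support B is upward at 7.41 m, arm 7.41 m → moment R × 7.41 counterclockwise.
Balancing moments: R × 7.41 = 2185, giving R = 295 N.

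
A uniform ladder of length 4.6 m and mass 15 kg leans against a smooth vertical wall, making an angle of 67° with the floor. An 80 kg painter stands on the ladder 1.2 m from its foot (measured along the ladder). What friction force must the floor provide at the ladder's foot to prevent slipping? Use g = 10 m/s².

f ≈ 120 N

Sum moments about the foot of the ladder (the floor normal and friction both act there and drop out).
Ladder weight 15×10 = 150 N acts at 2.3 m along the ladder; its horizontal arm is 2.3·cos67° = 0.8987 m → τ = 134.8 N·m clockwise.
Painter: 80×10 = 800 N at 1.2 m → arm 0.4689 m → τ = 375.1 N·m clockwise.
Wall normal N acts horizontally at the top; its moment arm is the height L sinθ = 4.6·sin67° = 4.234 m, counterclockwise.
Balancing moments: N × 4.234 = 509.9, giving N = 120 N.
ΣFx = 0: friction at the foot balances the wall's push, so f = N_wall = 120 N.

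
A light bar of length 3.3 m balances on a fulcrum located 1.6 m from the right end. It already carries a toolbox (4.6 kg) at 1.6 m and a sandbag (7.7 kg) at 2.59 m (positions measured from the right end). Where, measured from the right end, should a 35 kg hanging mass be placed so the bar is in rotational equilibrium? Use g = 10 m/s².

x ≈ 1.38 m from the right end

About the fulcrum (at 1.6 m from the right end):
Toolbox: acts at the fulcrum, moment arm 0 → no torque.
Sandbag: 7.7 × 10 = 77 N down at 2.59 m → arm 0.99 m, τ = 77 × 0.99 = 76.23 N·m counterclockwise.
Net moment of existing loads = 76.23 N·m counterclockwise.
The hanging mass weighs 35 × 10 = 350 N and must supply an equal clockwise moment, so its lever arm about the fulcrum is 76.23 / 350 = 0.218 m.
That puts it at 1.6 − 0.218 = 1.38 m from the right end.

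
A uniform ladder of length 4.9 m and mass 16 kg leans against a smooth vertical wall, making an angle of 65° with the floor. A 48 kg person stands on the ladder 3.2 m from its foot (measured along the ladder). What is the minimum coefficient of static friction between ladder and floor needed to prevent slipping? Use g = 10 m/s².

μ_min ≈ 0.287

Sum moments about the foot of the ladder (the floor normal and friction both act there and drop out).
Ladder weight 16×10 = 160 N acts at 2.45 m along the ladder; its horizontal arm is 2.45·cos65° = 1.035 m → τ = 165.6 N·m clockwise.
Person: 48×10 = 480 N at 3.2 m → arm 1.352 m → τ = 649 N·m clockwise.
Wall normal N acts horizontally at the top; its moment arm is the height L sinθ = 4.9·sin65° = 4.441 m, counterclockwise.
Στ = 0 ⇒ N × 4.441 = 814.6 ⇒ N = 183.4 N.
ΣFx = 0 ⇒ f = N_wall = 183.4 N. ΣFy = 0 ⇒ N_floor = 640 N.
μ_min = f / N_floor = 183.4 / 640 = 0.287.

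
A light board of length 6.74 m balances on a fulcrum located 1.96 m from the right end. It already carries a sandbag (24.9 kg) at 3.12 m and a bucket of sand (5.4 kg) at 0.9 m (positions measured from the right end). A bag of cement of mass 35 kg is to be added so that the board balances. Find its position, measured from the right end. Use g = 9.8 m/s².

x ≈ 1.3 m from the right end

Choose the fulcrum (at 1.96 m from the right end) as the axis so the support reaction has zero arm there.
Sandbag: 24.9 × 9.8 = 244 N down at 3.12 m → arm 1.16 m, τ = 244 × 1.16 = 283 N·m counterclockwise.
Bucket of sand: 5.4 × 9.8 = 52.92 N down at 0.9 m → arm 1.06 m, τ = 52.92 × 1.06 = 56.1 N·m clockwise.
Net moment of existing loads = 226.9 N·m counterclockwise.
The bag of cement weighs 35 × 9.8 = 343 N and must supply an equal clockwise moment, so its lever arm about the fulcrum is 226.9 / 343 = 0.662 m.
That puts it at 1.96 − 0.662 = 1.3 m from the right end.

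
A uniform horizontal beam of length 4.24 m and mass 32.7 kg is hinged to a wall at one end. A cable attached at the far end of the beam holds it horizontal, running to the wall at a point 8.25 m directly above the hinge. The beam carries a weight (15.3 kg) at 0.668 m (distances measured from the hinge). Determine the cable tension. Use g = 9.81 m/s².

T ≈ 207 N

Taking torques about the hinge:
Beam weight: 32.7 × 9.81 = 320.8 N down at 2.12 m → arm 2.12 m, τ = 320.8 × 2.12 = 680.1 N·m clockwise.
Weight: 15.3 × 9.81 = 150.1 N down at 0.668 m → arm 0.668 m, τ = 150.1 × 0.668 = 100.3 N·m clockwise.
Total clockwise load moment = 780.4 N·m.
The cable tension T acts at 4.24 m; only its component perpendicular to the beam, T sinθ, produces torque. sinθ = h/√(h²+d²) = 8.25/√(8.25²+4.24²) = 0.8894.
Balancing moments: T × 4.24 × 0.8894 = 780.4, giving T = 780.4 / 3.771 = 207 N.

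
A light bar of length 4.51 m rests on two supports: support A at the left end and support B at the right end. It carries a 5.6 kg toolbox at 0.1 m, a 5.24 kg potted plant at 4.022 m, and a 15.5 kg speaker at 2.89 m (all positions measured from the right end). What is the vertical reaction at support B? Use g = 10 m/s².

R_B ≈ 116 N

Taking torques about support A:
Toolbox: 5.6 × 10 = 56 N down at 0.1 m → arm 4.41 m, τ = 56 × 4.41 = 247 N·m clockwise.
Potted plant: 5.24 × 10 = 52.4 N down at 4.022 m → arm 0.488 m, τ = 52.4 × 0.488 = 25.57 N·m clockwise.
Speaker: 15.5 × 10 = 155 N down at 2.89 m → arm 1.62 m, τ = 155 × 1.62 = 251.1 N·m clockwise.
Net load moment about support A = 523.7 N·m clockwise.
Reaction R at support B is upward at 0 m, arm 4.51 m → moment R × 4.51 counterclockwise.
For rotational equilibrium, R × 4.51 = 523.7, so R = 116 N.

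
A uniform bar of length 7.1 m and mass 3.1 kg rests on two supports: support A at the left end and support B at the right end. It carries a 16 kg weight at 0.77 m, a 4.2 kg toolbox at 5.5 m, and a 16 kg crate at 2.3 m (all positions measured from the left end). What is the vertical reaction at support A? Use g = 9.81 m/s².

R_A ≈ 271 N

Choose support B as the axis so its reaction then has zero moment arm.
Beam weight: 3.1 × 9.81 = 30.41 N down at 3.55 m → arm 3.55 m, τ = 30.41 × 3.55 = 108 N·m counterclockwise.
Weight: 16 × 9.81 = 157 N down at 0.77 m → arm 6.33 m, τ = 157 × 6.33 = 993.8 N·m counterclockwise.
Toolbox: 4.2 × 9.81 = 41.2 N down at 5.5 m → arm 1.6 m, τ = 41.2 × 1.6 = 65.92 N·m counterclockwise.
Crate: 16 × 9.81 = 157 N down at 2.3 m → arm 4.8 m, τ = 157 × 4.8 = 753.6 N·m counterclockwise.
Net load moment about support B = 1921 N·m counterclockwise.
Reaction R at support A is upward at 0 m, arm 7.1 m → moment R × 7.1 clockwise.
Balancing moments: R × 7.1 = 1921, giving R = 271 N.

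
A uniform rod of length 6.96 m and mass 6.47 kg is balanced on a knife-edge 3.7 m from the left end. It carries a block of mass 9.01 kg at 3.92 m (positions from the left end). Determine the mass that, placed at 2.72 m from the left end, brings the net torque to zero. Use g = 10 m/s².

m ≈ 0.57 kg

Take moments about the knife-edge (at 3.7 m from the left end).
Beam weight: 6.47 × 10 = 64.7 N down at 3.48 m → arm 0.22 m, τ = 64.7 × 0.22 = 14.23 N·m counterclockwise.
Block: 9.01 × 10 = 90.1 N down at 3.92 m → arm 0.22 m, τ = 90.1 × 0.22 = 19.82 N·m clockwise.
Net moment of known loads = 5.59 N·m clockwise.
An unknown mass m at 2.72 m has arm 0.98 m; its moment is m·g·0.98 counterclockwise.
For rotational equilibrium, m × 10 × 0.98 = 5.59, so m = 5.59 / (10 × 0.98) = 0.57 kg.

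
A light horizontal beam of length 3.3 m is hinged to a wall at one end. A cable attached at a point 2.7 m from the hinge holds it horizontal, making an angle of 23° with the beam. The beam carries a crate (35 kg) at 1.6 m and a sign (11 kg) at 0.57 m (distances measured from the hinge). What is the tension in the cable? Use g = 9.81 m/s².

T ≈ 579 N

About the hinge:
Crate: 35 × 9.81 = 343.4 N down at 1.6 m → arm 1.6 m, τ = 343.4 × 1.6 = 549.4 N·m clockwise.
Sign: 11 × 9.81 = 107.9 N down at 0.57 m → arm 0.57 m, τ = 107.9 × 0.57 = 61.5 N·m clockwise.
Total clockwise load moment = 610.9 N·m.
The cable tension T acts at 2.7 m; only its component perpendicular to the beam, T sinθ, produces torque. sin 23° = 0.3907.
For rotational equilibrium, T × 2.7 × 0.3907 = 610.9, so T = 610.9 / 1.055 = 579 N.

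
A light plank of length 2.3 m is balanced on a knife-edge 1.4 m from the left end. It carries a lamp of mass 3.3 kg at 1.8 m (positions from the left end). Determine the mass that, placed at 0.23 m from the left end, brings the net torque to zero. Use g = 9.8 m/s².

Take moments about the knife-edge (at 1.4 m from the left end).
Lamp: 3.3 × 9.8 = 32.34 N down at 1.8 m → arm 0.4 m, τ = 32.34 × 0.4 = 12.94 N·m clockwise.
Net moment of known loads = 12.94 N·m clockwise.
An unknown mass m at 0.23 m has arm 1.17 m; its moment is m·g·1.17 counterclockwise.
Setting net torque to zero: m × 9.8 × 1.17 = 12.94 → m = 12.94 / (9.8 × 1.17) = 1.13 kg.

m ≈ 1.13 kg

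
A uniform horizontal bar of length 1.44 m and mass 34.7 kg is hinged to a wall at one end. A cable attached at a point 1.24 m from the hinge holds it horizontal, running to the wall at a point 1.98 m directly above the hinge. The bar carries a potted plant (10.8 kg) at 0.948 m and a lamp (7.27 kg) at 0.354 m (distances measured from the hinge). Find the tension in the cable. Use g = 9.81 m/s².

Taking torques about the hinge:
Beam weight: 34.7 × 9.81 = 340.4 N down at 0.72 m → arm 0.72 m, τ = 340.4 × 0.72 = 245.1 N·m clockwise.
Potted plant: 10.8 × 9.81 = 105.9 N down at 0.948 m → arm 0.948 m, τ = 105.9 × 0.948 = 100.4 N·m clockwise.
Lamp: 7.27 × 9.81 = 71.32 N down at 0.354 m → arm 0.354 m, τ = 71.32 × 0.354 = 25.25 N·m clockwise.
Total clockwise load moment = 370.8 N·m.
The cable tension T acts at 1.24 m; only its component perpendicular to the bar, T sinθ, produces torque. sinθ = h/√(h²+d²) = 1.98/√(1.98²+1.24²) = 0.8475.
For rotational equilibrium, T × 1.24 × 0.8475 = 370.8, so T = 370.8 / 1.051 = 353 N.

T ≈ 353 N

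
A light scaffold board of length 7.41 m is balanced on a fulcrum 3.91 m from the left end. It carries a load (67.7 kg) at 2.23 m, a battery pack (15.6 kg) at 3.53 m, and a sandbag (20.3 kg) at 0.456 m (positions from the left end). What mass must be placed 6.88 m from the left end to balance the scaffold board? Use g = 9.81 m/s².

Sum moments about the fulcrum (at 3.91 m from the left end) (the support reaction has zero arm there).
Load: 67.7 × 9.81 = 664.1 N down at 2.23 m → arm 1.68 m, τ = 664.1 × 1.68 = 1116 N·m counterclockwise.
Battery pack: 15.6 × 9.81 = 153 N down at 3.53 m → arm 0.38 m, τ = 153 × 0.38 = 58.14 N·m counterclockwise.
Sandbag: 20.3 × 9.81 = 199.1 N down at 0.456 m → arm 3.454 m, τ = 199.1 × 3.454 = 687.7 N·m counterclockwise.
Net moment of known loads = 1862 N·m counterclockwise.
An unknown mass m at 6.88 m has arm 2.97 m; its moment is m·g·2.97 clockwise.
Setting net torque to zero: m × 9.81 × 2.97 = 1862 → m = 1862 / (9.81 × 2.97) = 63.9 kg.

m ≈ 63.9 kg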